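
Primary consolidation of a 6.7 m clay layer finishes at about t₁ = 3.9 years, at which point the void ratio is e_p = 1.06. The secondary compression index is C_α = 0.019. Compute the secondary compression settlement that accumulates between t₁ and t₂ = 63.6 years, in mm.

Secondary compression: S_s = C_α·H/(1+e_p)·log₁₀(t₂/t₁)
S_s = 0.019×6.7/(1+1.06)×log₁₀(63.6/3.9)
    = 0.0618 × 1.212 = 0.07492 m

S_s ≈ 74.9 mm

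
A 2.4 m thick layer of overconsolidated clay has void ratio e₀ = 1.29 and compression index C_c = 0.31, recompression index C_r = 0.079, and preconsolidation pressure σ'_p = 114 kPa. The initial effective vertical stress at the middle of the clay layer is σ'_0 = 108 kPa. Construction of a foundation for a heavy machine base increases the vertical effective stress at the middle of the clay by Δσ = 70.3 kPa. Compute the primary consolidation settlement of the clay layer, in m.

Final effective stress: σ'_f = 108 + 70.3 = 178.3 kPa.
σ'_f = 178.3 > σ'_p = 114 kPa, so the stress path crosses the preconsolidation pressure — recompression up to σ'_p, then virgin compression beyond:
S_c = H/(1+e₀)·[C_r·log₁₀(σ'_p/σ'_0) + C_c·log₁₀(σ'_f/σ'_p)]
    = 2.4/2.29 × [0.079×log₁₀(114/108) + 0.31×log₁₀(178.3/114)]
    = 1.048 × [0.001855 + 0.060216] = 0.06505 m

S_c ≈ 0.0651 m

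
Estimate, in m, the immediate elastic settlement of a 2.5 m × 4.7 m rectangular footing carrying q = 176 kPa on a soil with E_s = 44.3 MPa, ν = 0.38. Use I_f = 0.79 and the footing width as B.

Immediate (elastic) settlement: S_e = q·B·(1−ν²)/E_s · I_f.
E_s = 44.3 MPa = 44300 kPa.
S_e = 176 × 2.5 × (1 − 0.38²) / 44300 × 0.79
    = 176 × 2.5 × 0.8556 / 44300 × 0.79
    = 0.006713 m

S_e ≈ 0.00671 m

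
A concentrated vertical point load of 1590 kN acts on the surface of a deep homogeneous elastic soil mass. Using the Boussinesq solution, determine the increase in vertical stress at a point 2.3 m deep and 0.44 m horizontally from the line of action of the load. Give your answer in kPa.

Δσ_z ≈ 131 kPa

Boussinesq vertical stress below a point load on an elastic half-space:
Δσ_z = 3P/(2πz²) · [1 + (r/z)²]^(−5/2)
r/z = 0.44/2.3 = 0.1913; [1+(r/z)²]^(−5/2) = 0.91406.
Δσ_z = 3×1590/(2π×2.3²) × 0.91406 = 143.51 × 0.91406 = 131.2 kPa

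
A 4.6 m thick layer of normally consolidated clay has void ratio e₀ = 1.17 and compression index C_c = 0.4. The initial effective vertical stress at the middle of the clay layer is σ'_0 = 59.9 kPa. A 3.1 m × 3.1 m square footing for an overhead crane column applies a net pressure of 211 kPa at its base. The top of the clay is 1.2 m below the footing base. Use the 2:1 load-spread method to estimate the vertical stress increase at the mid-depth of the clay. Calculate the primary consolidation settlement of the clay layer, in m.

S_c ≈ 0.212 m

Mid-depth of clay below the footing base: z = 1.2 + 4.6/2 = 3.5 m.
Stress increase at mid-clay by the 2:1 spreading method:
Δσ = qBL/((B+z)(L+z)) = 211×3.1×3.1/((3.1+3.5)(3.1+3.5)) = 46.55 kPa
Final effective stress: σ'_f = σ'_0 + Δσ = 59.9 + 46.55 = 106.45 kPa.
Normally consolidated clay, so the full stress increment lies on the virgin compression line:
S_c = C_c·H/(1+e₀)·log₁₀(σ'_f/σ'_0) = 0.4×4.6/(1+1.17)×log₁₀(106.45/59.9)
    = 0.84793 × 0.24972 = 0.2117 m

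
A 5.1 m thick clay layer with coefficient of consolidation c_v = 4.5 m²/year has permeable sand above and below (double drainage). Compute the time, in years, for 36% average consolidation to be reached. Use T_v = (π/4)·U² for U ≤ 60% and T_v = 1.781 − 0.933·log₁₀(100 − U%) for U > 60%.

t ≈ 0.147 years

Drainage path length: H_d = H/2 = 2.55 m (double drainage).
U ≤ 60%: T_v = (π/4)·U² = (π/4)×0.36² = 0.10179.
t = T_v·H_d²/c_v = 0.10179×2.55²/4.5 = 0.1471 years.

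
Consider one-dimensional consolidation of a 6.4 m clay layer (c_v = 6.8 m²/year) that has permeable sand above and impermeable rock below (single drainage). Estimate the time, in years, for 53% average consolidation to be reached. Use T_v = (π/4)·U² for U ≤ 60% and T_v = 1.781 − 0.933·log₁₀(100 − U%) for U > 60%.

Drainage path length: H_d = H = 6.4 m (single drainage).
U ≤ 60%: T_v = (π/4)·U² = (π/4)×0.53² = 0.22062.
t = T_v·H_d²/c_v = 0.22062×6.4²/6.8 = 1.329 years.

t ≈ 1.33 years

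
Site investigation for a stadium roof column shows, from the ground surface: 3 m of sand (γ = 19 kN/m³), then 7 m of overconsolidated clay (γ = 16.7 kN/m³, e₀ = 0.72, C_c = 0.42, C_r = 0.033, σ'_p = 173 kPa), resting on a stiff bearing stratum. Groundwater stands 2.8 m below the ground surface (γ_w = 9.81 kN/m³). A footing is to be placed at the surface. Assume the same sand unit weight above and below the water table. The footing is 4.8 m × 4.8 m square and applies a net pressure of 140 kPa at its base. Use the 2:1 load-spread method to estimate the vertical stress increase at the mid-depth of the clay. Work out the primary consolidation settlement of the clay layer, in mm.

S_c ≈ 16.2 mm

Mid-depth of clay below the ground surface: z = 3 + 7/2 = 6.5 m.
Total vertical stress at mid-clay: σ_v = 19×3 + 16.7×3.5 = 115.45 kPa.
Pore pressure: u = 9.81×(6.5 − 2.8) = 36.297 kPa.
Initial effective stress: σ'_0 = σ_v − u = 115.45 − 36.297 = 79.153 kPa.
Stress increase at mid-clay by the 2:1 spreading method:
Δσ = qBL/((B+z)(L+z)) = 140×4.8×4.8/((4.8+6.5)(4.8+6.5)) = 25.261 kPa
Final effective stress: σ'_f = 79.153 + 25.261 = 104.41 kPa.
σ'_f = 104.41 ≤ σ'_p = 173 kPa, so the clay remains overconsolidated and only the recompression index applies:
S_c = C_r·H/(1+e₀)·log₁₀(σ'_f/σ'_0) = 0.033×7/1.72×log₁₀(104.41/79.153)
    = 0.1343 × 0.12027 = 0.01615 m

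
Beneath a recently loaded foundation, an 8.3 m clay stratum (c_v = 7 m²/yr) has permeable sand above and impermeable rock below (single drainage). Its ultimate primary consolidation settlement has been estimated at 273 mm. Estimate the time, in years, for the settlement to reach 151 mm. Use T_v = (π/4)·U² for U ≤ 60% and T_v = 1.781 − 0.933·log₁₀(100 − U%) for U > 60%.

t ≈ 2.36 years

Drainage path length: H_d = H = 8.3 m (single drainage).
U = S(t)/S_ult = 151/273 = 0.5531.
U ≤ 60%: T_v = (π/4)·U² = (π/4)×0.55311² = 0.24028.
t = T_v·H_d²/c_v = 0.24028×8.3²/7 = 2.365 years.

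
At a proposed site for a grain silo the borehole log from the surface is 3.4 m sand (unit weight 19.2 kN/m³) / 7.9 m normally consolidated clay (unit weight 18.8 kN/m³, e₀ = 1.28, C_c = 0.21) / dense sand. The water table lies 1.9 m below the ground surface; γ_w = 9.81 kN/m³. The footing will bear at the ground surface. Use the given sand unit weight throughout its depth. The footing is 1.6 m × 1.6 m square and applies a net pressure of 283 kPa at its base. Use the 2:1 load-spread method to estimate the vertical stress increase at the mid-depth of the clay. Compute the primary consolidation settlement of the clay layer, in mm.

S_c ≈ 31.6 mm

Mid-depth of clay below the ground surface: z = 3.4 + 7.9/2 = 7.35 m.
Total vertical stress at mid-clay: σ_v = 19.2×3.4 + 18.8×3.95 = 139.54 kPa.
Pore pressure: u = 9.81×(7.35 − 1.9) = 53.465 kPa.
Initial effective stress: σ'_0 = σ_v − u = 139.54 − 53.465 = 86.075 kPa.
Stress increase at mid-clay by the 2:1 spreading method:
Δσ = qBL/((B+z)(L+z)) = 283×1.6×1.6/((1.6+7.35)(1.6+7.35)) = 9.0444 kPa
Final effective stress: σ'_f = σ'_0 + Δσ = 86.075 + 9.0444 = 95.119 kPa.
Normally consolidated clay, so the full stress increment lies on the virgin compression line:
S_c = C_c·H/(1+e₀)·log₁₀(σ'_f/σ'_0) = 0.21×7.9/(1+1.28)×log₁₀(95.119/86.075)
    = 0.72763 × 0.04339 = 0.03157 m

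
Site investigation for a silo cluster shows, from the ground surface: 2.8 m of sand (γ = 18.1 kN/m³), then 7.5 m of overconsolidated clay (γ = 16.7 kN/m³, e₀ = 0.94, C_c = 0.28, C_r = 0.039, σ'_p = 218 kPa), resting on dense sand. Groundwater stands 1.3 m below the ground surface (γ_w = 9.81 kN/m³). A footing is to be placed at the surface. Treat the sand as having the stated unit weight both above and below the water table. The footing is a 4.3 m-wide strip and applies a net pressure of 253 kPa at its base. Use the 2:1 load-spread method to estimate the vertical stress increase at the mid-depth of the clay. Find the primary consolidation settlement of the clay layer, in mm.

Mid-depth of clay below the ground surface: z = 2.8 + 7.5/2 = 6.55 m.
Total vertical stress at mid-clay: σ_v = 18.1×2.8 + 16.7×3.75 = 113.31 kPa.
Pore pressure: u = 9.81×(6.55 − 1.3) = 51.503 kPa.
Initial effective stress: σ'_0 = σ_v − u = 113.31 − 51.503 = 61.807 kPa.
Stress increase at mid-clay by the 2:1 spreading method:
Δσ = qB/(B+z) = 253×4.3/(4.3+6.55) = 100.27 kPa
Final effective stress: σ'_f = 61.807 + 100.27 = 162.08 kPa.
σ'_f = 162.08 ≤ σ'_p = 218 kPa, so the clay remains overconsolidated and only the recompression index applies:
S_c = C_r·H/(1+e₀)·log₁₀(σ'_f/σ'_0) = 0.039×7.5/1.94×log₁₀(162.08/61.807)
    = 0.15077 × 0.41869 = 0.06313 m

S_c ≈ 63.1 mm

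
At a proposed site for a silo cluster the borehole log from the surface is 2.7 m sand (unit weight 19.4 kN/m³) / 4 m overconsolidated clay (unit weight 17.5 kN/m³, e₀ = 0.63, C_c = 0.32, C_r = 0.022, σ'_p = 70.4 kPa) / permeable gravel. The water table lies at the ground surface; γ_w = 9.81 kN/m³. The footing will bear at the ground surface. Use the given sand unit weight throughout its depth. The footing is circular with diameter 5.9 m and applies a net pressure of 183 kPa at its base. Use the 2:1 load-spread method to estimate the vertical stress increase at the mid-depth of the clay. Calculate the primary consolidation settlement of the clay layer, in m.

Mid-depth of clay below the ground surface: z = 2.7 + 4/2 = 4.7 m.
Total vertical stress at mid-clay: σ_v = 19.4×2.7 + 17.5×2 = 87.38 kPa.
Pore pressure: u = 9.81×(4.7 − 0) = 46.107 kPa.
Initial effective stress: σ'_0 = σ_v − u = 87.38 − 46.107 = 41.273 kPa.
Stress increase at mid-clay by the 2:1 spreading method:
Δσ ≈ qD²/(D+z)² = 183×5.9²/(5.9+4.7)² = 56.695 kPa
Final effective stress: σ'_f = 41.273 + 56.695 = 97.968 kPa.
σ'_f = 97.968 > σ'_p = 70.4 kPa, so the stress path crosses the preconsolidation pressure — recompression up to σ'_p, then virgin compression beyond:
S_c = H/(1+e₀)·[C_r·log₁₀(σ'_p/σ'_0) + C_c·log₁₀(σ'_f/σ'_p)]
    = 4/1.63 × [0.022×log₁₀(70.4/41.273) + 0.32×log₁₀(97.968/70.4)]
    = 2.454 × [0.0051019 + 0.045924] = 0.1252 m

S_c ≈ 0.125 m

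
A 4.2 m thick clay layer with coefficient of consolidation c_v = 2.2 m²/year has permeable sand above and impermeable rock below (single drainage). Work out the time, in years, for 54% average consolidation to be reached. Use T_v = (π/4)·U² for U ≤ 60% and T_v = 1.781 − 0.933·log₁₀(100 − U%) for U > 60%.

t ≈ 1.84 years

Drainage path length: H_d = H = 4.2 m (single drainage).
U ≤ 60%: T_v = (π/4)·U² = (π/4)×0.54² = 0.22902.
t = T_v·H_d²/c_v = 0.22902×4.2²/2.2 = 1.836 years.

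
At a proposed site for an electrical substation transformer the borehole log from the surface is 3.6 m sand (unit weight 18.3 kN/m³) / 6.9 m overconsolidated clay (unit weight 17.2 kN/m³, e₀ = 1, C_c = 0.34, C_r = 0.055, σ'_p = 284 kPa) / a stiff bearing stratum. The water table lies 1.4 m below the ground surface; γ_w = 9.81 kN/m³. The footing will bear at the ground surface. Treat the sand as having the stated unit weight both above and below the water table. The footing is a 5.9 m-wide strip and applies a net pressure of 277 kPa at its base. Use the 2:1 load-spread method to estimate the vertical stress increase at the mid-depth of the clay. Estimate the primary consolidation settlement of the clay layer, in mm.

Mid-depth of clay below the ground surface: z = 3.6 + 6.9/2 = 7.05 m.
Total vertical stress at mid-clay: σ_v = 18.3×3.6 + 17.2×3.45 = 125.22 kPa.
Pore pressure: u = 9.81×(7.05 − 1.4) = 55.427 kPa.
Initial effective stress: σ'_0 = σ_v − u = 125.22 − 55.427 = 69.793 kPa.
Stress increase at mid-clay by the 2:1 spreading method:
Δσ = qB/(B+z) = 277×5.9/(5.9+7.05) = 126.2 kPa
Final effective stress: σ'_f = 69.793 + 126.2 = 195.99 kPa.
σ'_f = 195.99 ≤ σ'_p = 284 kPa, so the clay remains overconsolidated and only the recompression index applies:
S_c = C_r·H/(1+e₀)·log₁₀(σ'_f/σ'_0) = 0.055×6.9/2×log₁₀(195.99/69.793)
    = 0.18975 × 0.44842 = 0.08509 m

S_c ≈ 85.1 mm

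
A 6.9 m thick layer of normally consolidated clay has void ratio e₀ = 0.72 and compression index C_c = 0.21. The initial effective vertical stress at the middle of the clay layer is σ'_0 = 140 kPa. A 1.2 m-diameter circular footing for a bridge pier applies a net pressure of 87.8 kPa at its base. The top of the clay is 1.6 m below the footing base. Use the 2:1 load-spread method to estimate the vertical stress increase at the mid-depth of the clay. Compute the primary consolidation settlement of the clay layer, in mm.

S_c ≈ 8.37 mm

Mid-depth of clay below the footing base: z = 1.6 + 6.9/2 = 5.05 m.
Stress increase at mid-clay by the 2:1 spreading method:
Δσ ≈ qD²/(D+z)² = 87.8×1.2²/(1.2+5.05)² = 3.2367 kPa
Final effective stress: σ'_f = σ'_0 + Δσ = 140 + 3.2367 = 143.24 kPa.
Normally consolidated clay, so the full stress increment lies on the virgin compression line:
S_c = C_c·H/(1+e₀)·log₁₀(σ'_f/σ'_0) = 0.21×6.9/(1+0.72)×log₁₀(143.24/140)
    = 0.84244 × 0.0099363 = 0.008371 m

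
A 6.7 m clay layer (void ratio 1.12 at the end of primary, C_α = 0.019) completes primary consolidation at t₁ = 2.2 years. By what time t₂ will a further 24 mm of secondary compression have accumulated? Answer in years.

t₂ ≈ 5.52 years

S_s = C_α·H/(1+e_p)·log₁₀(t₂/t₁) ⇒ log₁₀(t₂/t₁) = S_s·(1+e_p)/(C_α·H).
log₁₀(t₂/t₁) = 0.024 × (1+1.12) / (0.019×6.7) = 0.3997
t₂ = t₁ × 10^0.3997 = 2.2 × 2.51 = 5.522 years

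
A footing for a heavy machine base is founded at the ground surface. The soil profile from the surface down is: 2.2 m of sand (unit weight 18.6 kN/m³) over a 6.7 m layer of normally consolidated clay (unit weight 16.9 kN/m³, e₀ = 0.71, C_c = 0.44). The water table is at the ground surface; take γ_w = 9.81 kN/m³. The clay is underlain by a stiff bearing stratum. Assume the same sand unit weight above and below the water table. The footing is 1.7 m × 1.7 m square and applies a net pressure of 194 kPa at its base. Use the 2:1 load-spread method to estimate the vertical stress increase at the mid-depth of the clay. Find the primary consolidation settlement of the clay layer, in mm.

Mid-depth of clay below the ground surface: z = 2.2 + 6.7/2 = 5.55 m.
Total vertical stress at mid-clay: σ_v = 18.6×2.2 + 16.9×3.35 = 97.535 kPa.
Pore pressure: u = 9.81×(5.55 − 0) = 54.446 kPa.
Initial effective stress: σ'_0 = σ_v − u = 97.535 − 54.446 = 43.089 kPa.
Stress increase at mid-clay by the 2:1 spreading method:
Δσ = qBL/((B+z)(L+z)) = 194×1.7×1.7/((1.7+5.55)(1.7+5.55)) = 10.667 kPa
Final effective stress: σ'_f = σ'_0 + Δσ = 43.089 + 10.667 = 53.756 kPa.
Normally consolidated clay, so the full stress increment lies on the virgin compression line:
S_c = C_c·H/(1+e₀)·log₁₀(σ'_f/σ'_0) = 0.44×6.7/(1+0.71)×log₁₀(53.756/43.089)
    = 1.724 × 0.096061 = 0.1656 m

S_c ≈ 166 mm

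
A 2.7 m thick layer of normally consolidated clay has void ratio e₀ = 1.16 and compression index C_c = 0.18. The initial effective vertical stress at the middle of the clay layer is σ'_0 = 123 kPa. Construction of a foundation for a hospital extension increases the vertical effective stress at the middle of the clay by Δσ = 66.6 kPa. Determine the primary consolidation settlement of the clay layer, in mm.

Final effective stress: σ'_f = σ'_0 + Δσ = 123 + 66.6 = 189.6 kPa.
Normally consolidated clay, so the full stress increment lies on the virgin compression line:
S_c = C_c·H/(1+e₀)·log₁₀(σ'_f/σ'_0) = 0.18×2.7/(1+1.16)×log₁₀(189.6/123)
    = 0.225 × 0.18793 = 0.04228 m

S_c ≈ 42.3 mm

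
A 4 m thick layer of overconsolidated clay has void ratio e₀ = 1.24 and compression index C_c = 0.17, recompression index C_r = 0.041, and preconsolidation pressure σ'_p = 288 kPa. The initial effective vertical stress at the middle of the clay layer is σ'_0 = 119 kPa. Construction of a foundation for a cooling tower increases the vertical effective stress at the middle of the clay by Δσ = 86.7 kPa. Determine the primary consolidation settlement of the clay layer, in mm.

S_c ≈ 17.4 mm

Final effective stress: σ'_f = 119 + 86.7 = 205.7 kPa.
σ'_f = 205.7 ≤ σ'_p = 288 kPa, so the clay remains overconsolidated and only the recompression index applies:
S_c = C_r·H/(1+e₀)·log₁₀(σ'_f/σ'_0) = 0.041×4/2.24×log₁₀(205.7/119)
    = 0.073214 × 0.23769 = 0.0174 m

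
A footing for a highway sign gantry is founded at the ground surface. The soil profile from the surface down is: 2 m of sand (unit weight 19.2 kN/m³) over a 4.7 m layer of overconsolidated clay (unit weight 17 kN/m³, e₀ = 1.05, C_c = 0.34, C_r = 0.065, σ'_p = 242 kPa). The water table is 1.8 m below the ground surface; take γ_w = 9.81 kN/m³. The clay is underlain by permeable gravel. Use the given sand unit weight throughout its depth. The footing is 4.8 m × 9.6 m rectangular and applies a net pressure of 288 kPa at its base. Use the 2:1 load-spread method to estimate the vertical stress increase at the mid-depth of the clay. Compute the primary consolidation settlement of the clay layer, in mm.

Mid-depth of clay below the ground surface: z = 2 + 4.7/2 = 4.35 m.
Total vertical stress at mid-clay: σ_v = 19.2×2 + 17×2.35 = 78.35 kPa.
Pore pressure: u = 9.81×(4.35 − 1.8) = 25.015 kPa.
Initial effective stress: σ'_0 = σ_v − u = 78.35 − 25.015 = 53.335 kPa.
Stress increase at mid-clay by the 2:1 spreading method:
Δσ = qBL/((B+z)(L+z)) = 288×4.8×9.6/((4.8+4.35)(9.6+4.35)) = 103.97 kPa
Final effective stress: σ'_f = 53.335 + 103.97 = 157.31 kPa.
σ'_f = 157.31 ≤ σ'_p = 242 kPa, so the clay remains overconsolidated and only the recompression index applies:
S_c = C_r·H/(1+e₀)·log₁₀(σ'_f/σ'_0) = 0.065×4.7/2.05×log₁₀(157.31/53.335)
    = 0.14903 × 0.46974 = 0.07 m

S_c ≈ 70 mm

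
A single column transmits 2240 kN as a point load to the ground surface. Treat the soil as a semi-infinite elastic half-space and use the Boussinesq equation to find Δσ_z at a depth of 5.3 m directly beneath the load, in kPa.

Δσ_z ≈ 38.1 kPa

Boussinesq vertical stress below a point load on an elastic half-space:
Δσ_z = 3P/(2πz²) · [1 + (r/z)²]^(−5/2)
r/z = 0/5.3 = 0; [1+(r/z)²]^(−5/2) = 1.
Δσ_z = 3×2240/(2π×5.3²) × 1 = 38.075 × 1 = 38.08 kPa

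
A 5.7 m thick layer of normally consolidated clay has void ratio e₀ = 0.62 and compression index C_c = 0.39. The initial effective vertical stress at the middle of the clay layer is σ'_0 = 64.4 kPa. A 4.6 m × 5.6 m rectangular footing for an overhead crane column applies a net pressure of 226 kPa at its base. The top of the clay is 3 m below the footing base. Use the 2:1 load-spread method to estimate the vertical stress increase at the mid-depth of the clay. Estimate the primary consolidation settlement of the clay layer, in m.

S_c ≈ 0.335 m

Mid-depth of clay below the footing base: z = 3 + 5.7/2 = 5.85 m.
Stress increase at mid-clay by the 2:1 spreading method:
Δσ = qBL/((B+z)(L+z)) = 226×4.6×5.6/((4.6+5.85)(5.6+5.85)) = 48.656 kPa
Final effective stress: σ'_f = σ'_0 + Δσ = 64.4 + 48.656 = 113.06 kPa.
Normally consolidated clay, so the full stress increment lies on the virgin compression line:
S_c = C_c·H/(1+e₀)·log₁₀(σ'_f/σ'_0) = 0.39×5.7/(1+0.62)×log₁₀(113.06/64.4)
    = 1.3722 × 0.24442 = 0.3354 m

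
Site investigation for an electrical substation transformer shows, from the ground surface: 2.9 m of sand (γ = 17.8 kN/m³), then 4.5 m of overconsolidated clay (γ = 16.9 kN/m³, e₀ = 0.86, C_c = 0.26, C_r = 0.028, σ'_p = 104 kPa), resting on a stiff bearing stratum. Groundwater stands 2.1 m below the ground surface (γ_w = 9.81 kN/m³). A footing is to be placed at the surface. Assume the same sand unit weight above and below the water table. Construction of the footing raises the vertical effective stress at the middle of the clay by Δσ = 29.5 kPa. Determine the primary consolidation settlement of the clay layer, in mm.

S_c ≈ 11.8 mm

Mid-depth of clay below the ground surface: z = 2.9 + 4.5/2 = 5.15 m.
Total vertical stress at mid-clay: σ_v = 17.8×2.9 + 16.9×2.25 = 89.645 kPa.
Pore pressure: u = 9.81×(5.15 − 2.1) = 29.921 kPa.
Initial effective stress: σ'_0 = σ_v − u = 89.645 − 29.921 = 59.724 kPa.
Final effective stress: σ'_f = 59.724 + 29.5 = 89.224 kPa.
σ'_f = 89.224 ≤ σ'_p = 104 kPa, so the clay remains overconsolidated and only the recompression index applies:
S_c = C_r·H/(1+e₀)·log₁₀(σ'_f/σ'_0) = 0.028×4.5/1.86×log₁₀(89.224/59.724)
    = 0.067743 × 0.17433 = 0.01181 m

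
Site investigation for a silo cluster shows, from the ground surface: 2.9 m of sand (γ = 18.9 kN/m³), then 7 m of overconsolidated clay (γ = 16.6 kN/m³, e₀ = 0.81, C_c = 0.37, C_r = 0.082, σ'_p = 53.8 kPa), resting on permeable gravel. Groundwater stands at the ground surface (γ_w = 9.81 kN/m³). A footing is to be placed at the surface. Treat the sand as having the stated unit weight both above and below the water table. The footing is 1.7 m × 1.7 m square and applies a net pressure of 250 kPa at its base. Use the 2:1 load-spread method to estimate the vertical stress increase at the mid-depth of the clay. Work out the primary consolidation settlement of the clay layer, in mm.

S_c ≈ 89.2 mm

Mid-depth of clay below the ground surface: z = 2.9 + 7/2 = 6.4 m.
Total vertical stress at mid-clay: σ_v = 18.9×2.9 + 16.6×3.5 = 112.91 kPa.
Pore pressure: u = 9.81×(6.4 − 0) = 62.784 kPa.
Initial effective stress: σ'_0 = σ_v − u = 112.91 − 62.784 = 50.126 kPa.
Stress increase at mid-clay by the 2:1 spreading method:
Δσ = qBL/((B+z)(L+z)) = 250×1.7×1.7/((1.7+6.4)(1.7+6.4)) = 11.012 kPa
Final effective stress: σ'_f = 50.126 + 11.012 = 61.138 kPa.
σ'_f = 61.138 > σ'_p = 53.8 kPa, so the stress path crosses the preconsolidation pressure — recompression up to σ'_p, then virgin compression beyond:
S_c = H/(1+e₀)·[C_r·log₁₀(σ'_p/σ'_0) + C_c·log₁₀(σ'_f/σ'_p)]
    = 7/1.81 × [0.082×log₁₀(53.8/50.126) + 0.37×log₁₀(61.138/53.8)]
    = 3.8674 × [0.002519 + 0.020546] = 0.0892 m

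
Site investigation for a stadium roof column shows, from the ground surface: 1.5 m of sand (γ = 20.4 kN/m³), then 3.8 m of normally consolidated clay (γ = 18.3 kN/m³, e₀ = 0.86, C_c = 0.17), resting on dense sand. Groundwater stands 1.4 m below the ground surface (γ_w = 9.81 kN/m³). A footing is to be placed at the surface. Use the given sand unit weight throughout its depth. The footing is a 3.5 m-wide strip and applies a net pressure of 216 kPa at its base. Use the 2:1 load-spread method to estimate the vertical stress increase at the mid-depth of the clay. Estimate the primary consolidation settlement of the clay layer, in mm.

Mid-depth of clay below the ground surface: z = 1.5 + 3.8/2 = 3.4 m.
Total vertical stress at mid-clay: σ_v = 20.4×1.5 + 18.3×1.9 = 65.37 kPa.
Pore pressure: u = 9.81×(3.4 − 1.4) = 19.62 kPa.
Initial effective stress: σ'_0 = σ_v − u = 65.37 − 19.62 = 45.75 kPa.
Stress increase at mid-clay by the 2:1 spreading method:
Δσ = qB/(B+z) = 216×3.5/(3.5+3.4) = 109.57 kPa
Final effective stress: σ'_f = σ'_0 + Δσ = 45.75 + 109.57 = 155.32 kPa.
Normally consolidated clay, so the full stress increment lies on the virgin compression line:
S_c = C_c·H/(1+e₀)·log₁₀(σ'_f/σ'_0) = 0.17×3.8/(1+0.86)×log₁₀(155.32/45.75)
    = 0.34731 × 0.53084 = 0.1844 m

S_c ≈ 184 mm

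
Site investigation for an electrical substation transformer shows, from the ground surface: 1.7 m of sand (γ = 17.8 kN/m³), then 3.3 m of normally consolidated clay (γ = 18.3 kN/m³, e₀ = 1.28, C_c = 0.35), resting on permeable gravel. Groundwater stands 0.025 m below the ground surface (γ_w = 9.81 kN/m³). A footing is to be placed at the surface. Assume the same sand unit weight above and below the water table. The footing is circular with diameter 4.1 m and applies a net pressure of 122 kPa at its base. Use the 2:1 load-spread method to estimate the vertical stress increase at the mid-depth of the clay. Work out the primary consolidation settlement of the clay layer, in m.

Mid-depth of clay below the ground surface: z = 1.7 + 3.3/2 = 3.35 m.
Total vertical stress at mid-clay: σ_v = 17.8×1.7 + 18.3×1.65 = 60.455 kPa.
Pore pressure: u = 9.81×(3.35 − 0.025) = 32.618 kPa.
Initial effective stress: σ'_0 = σ_v − u = 60.455 − 32.618 = 27.837 kPa.
Stress increase at mid-clay by the 2:1 spreading method:
Δσ ≈ qD²/(D+z)² = 122×4.1²/(4.1+3.35)² = 36.95 kPa
Final effective stress: σ'_f = σ'_0 + Δσ = 27.837 + 36.95 = 64.787 kPa.
Normally consolidated clay, so the full stress increment lies on the virgin compression line:
S_c = C_c·H/(1+e₀)·log₁₀(σ'_f/σ'_0) = 0.35×3.3/(1+1.28)×log₁₀(64.787/27.837)
    = 0.50658 × 0.36687 = 0.1858 m

S_c ≈ 0.186 m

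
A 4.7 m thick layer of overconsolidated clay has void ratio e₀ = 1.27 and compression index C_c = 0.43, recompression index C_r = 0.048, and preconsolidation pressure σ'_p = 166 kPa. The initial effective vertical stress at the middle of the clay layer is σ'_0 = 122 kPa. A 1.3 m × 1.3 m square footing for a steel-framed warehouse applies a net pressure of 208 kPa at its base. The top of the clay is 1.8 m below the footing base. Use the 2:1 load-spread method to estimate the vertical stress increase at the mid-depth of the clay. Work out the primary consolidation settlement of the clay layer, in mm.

Mid-depth of clay below the footing base: z = 1.8 + 4.7/2 = 4.15 m.
Stress increase at mid-clay by the 2:1 spreading method:
Δσ = qBL/((B+z)(L+z)) = 208×1.3×1.3/((1.3+4.15)(1.3+4.15)) = 11.835 kPa
Final effective stress: σ'_f = 122 + 11.835 = 133.84 kPa.
σ'_f = 133.84 ≤ σ'_p = 166 kPa, so the clay remains overconsolidated and only the recompression index applies:
S_c = C_r·H/(1+e₀)·log₁₀(σ'_f/σ'_0) = 0.048×4.7/2.27×log₁₀(133.84/122)
    = 0.099384 × 0.040226 = 0.003998 m

S_c ≈ 4 mm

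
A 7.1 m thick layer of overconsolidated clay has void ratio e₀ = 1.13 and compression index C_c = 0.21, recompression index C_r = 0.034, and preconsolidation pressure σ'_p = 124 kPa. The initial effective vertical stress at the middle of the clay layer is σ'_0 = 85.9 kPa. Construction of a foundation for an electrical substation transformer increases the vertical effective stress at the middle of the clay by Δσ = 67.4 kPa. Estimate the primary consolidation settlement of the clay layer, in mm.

Final effective stress: σ'_f = 85.9 + 67.4 = 153.3 kPa.
σ'_f = 153.3 > σ'_p = 124 kPa, so the stress path crosses the preconsolidation pressure — recompression up to σ'_p, then virgin compression beyond:
S_c = H/(1+e₀)·[C_r·log₁₀(σ'_p/σ'_0) + C_c·log₁₀(σ'_f/σ'_p)]
    = 7.1/2.13 × [0.034×log₁₀(124/85.9) + 0.21×log₁₀(153.3/124)]
    = 3.3333 × [0.0054206 + 0.019345] = 0.08255 m

S_c ≈ 82.6 mm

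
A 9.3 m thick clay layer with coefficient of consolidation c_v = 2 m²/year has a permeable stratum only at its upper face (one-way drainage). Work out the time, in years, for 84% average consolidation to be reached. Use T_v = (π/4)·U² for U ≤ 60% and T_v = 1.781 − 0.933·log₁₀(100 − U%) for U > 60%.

t ≈ 28.4 years

Drainage path length: H_d = H = 9.3 m (single drainage).
U > 60%: T_v = 1.781 − 0.933·log₁₀(100 − 84) = 0.65756.
t = T_v·H_d²/c_v = 0.65756×9.3²/2 = 28.44 years.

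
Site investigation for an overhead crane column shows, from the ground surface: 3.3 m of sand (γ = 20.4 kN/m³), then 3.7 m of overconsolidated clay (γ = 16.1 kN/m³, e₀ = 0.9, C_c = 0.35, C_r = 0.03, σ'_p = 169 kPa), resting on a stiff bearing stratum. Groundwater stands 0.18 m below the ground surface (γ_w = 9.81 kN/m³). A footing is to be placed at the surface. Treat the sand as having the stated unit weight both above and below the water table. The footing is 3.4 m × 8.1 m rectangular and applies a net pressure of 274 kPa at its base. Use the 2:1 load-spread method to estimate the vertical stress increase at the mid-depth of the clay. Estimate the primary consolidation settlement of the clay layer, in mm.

S_c ≈ 22 mm

Mid-depth of clay below the ground surface: z = 3.3 + 3.7/2 = 5.15 m.
Total vertical stress at mid-clay: σ_v = 20.4×3.3 + 16.1×1.85 = 97.105 kPa.
Pore pressure: u = 9.81×(5.15 − 0.18) = 48.756 kPa.
Initial effective stress: σ'_0 = σ_v − u = 97.105 − 48.756 = 48.349 kPa.
Stress increase at mid-clay by the 2:1 spreading method:
Δσ = qBL/((B+z)(L+z)) = 274×3.4×8.1/((3.4+5.15)(8.1+5.15)) = 66.609 kPa
Final effective stress: σ'_f = 48.349 + 66.609 = 114.96 kPa.
σ'_f = 114.96 ≤ σ'_p = 169 kPa, so the clay remains overconsolidated and only the recompression index applies:
S_c = C_r·H/(1+e₀)·log₁₀(σ'_f/σ'_0) = 0.03×3.7/1.9×log₁₀(114.96/48.349)
    = 0.058422 × 0.37616 = 0.02198 m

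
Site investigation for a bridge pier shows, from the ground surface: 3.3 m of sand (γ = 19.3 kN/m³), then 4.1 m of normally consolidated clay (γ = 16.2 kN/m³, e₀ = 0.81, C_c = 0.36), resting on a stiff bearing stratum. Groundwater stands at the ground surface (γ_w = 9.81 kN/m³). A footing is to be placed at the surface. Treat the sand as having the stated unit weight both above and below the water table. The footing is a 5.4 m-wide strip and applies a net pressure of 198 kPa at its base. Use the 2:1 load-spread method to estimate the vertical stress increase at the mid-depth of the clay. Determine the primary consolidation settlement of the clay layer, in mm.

S_c ≈ 416 mm

Mid-depth of clay below the ground surface: z = 3.3 + 4.1/2 = 5.35 m.
Total vertical stress at mid-clay: σ_v = 19.3×3.3 + 16.2×2.05 = 96.9 kPa.
Pore pressure: u = 9.81×(5.35 − 0) = 52.483 kPa.
Initial effective stress: σ'_0 = σ_v − u = 96.9 − 52.483 = 44.417 kPa.
Stress increase at mid-clay by the 2:1 spreading method:
Δσ = qB/(B+z) = 198×5.4/(5.4+5.35) = 99.46 kPa
Final effective stress: σ'_f = σ'_0 + Δσ = 44.417 + 99.46 = 143.88 kPa.
Normally consolidated clay, so the full stress increment lies on the virgin compression line:
S_c = C_c·H/(1+e₀)·log₁₀(σ'_f/σ'_0) = 0.36×4.1/(1+0.81)×log₁₀(143.88/44.417)
    = 0.81547 × 0.51045 = 0.4163 m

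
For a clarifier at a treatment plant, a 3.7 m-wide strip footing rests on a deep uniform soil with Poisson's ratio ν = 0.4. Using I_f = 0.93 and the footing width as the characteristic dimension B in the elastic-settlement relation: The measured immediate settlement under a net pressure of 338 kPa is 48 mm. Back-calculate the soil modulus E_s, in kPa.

S_e = q·B·(1−ν²)/E_s · I_f  ⇒  E_s = q·B·(1−ν²)·I_f / S_e.
E_s = 338 × 3.7 × 0.84 × 0.93 / 0.048 = 20350 kPa

E_s ≈ 20400 kPa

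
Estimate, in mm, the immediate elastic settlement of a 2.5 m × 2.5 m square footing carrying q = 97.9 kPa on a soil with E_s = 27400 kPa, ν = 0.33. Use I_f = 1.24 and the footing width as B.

S_e ≈ 9.87 mm

Immediate (elastic) settlement: S_e = q·B·(1−ν²)/E_s · I_f.
S_e = 97.9 × 2.5 × (1 − 0.33²) / 27400 × 1.24
    = 97.9 × 2.5 × 0.8911 / 27400 × 1.24
    = 0.00987 m = 9.87 mm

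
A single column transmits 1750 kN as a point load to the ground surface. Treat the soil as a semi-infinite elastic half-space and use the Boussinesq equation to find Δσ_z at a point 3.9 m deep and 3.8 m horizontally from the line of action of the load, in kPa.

Δσ_z ≈ 10.4 kPa

Boussinesq vertical stress below a point load on an elastic half-space:
Δσ_z = 3P/(2πz²) · [1 + (r/z)²]^(−5/2)
r/z = 3.8/3.9 = 0.97436; [1+(r/z)²]^(−5/2) = 0.18848.
Δσ_z = 3×1750/(2π×3.9²) × 0.18848 = 54.935 × 0.18848 = 10.35 kPa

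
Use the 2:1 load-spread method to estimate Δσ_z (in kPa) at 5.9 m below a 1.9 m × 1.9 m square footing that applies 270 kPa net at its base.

Δσ_z ≈ 16 kPa

By the 2:1 method the load spreads at 1 horizontal : 2 vertical, so at depth z the loaded area has grown by z in each plan dimension:
Δσ = qBL/((B+z)(L+z)) = 270×1.9×1.9/((1.9+5.9)(1.9+5.9)) = 16.021 kPa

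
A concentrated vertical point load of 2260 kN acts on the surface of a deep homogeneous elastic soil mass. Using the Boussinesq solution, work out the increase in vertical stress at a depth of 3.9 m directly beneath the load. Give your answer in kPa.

Boussinesq vertical stress below a point load on an elastic half-space:
Δσ_z = 3P/(2πz²) · [1 + (r/z)²]^(−5/2)
r/z = 0/3.9 = 0; [1+(r/z)²]^(−5/2) = 1.
Δσ_z = 3×2260/(2π×3.9²) × 1 = 70.945 × 1 = 70.94 kPa

Δσ_z ≈ 70.9 kPa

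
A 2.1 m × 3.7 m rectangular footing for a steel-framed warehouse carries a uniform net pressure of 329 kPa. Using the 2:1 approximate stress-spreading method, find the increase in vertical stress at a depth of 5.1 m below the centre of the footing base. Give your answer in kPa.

Δσ_z ≈ 40.3 kPa

By the 2:1 method the load spreads at 1 horizontal : 2 vertical, so at depth z the loaded area has grown by z in each plan dimension:
Δσ = qBL/((B+z)(L+z)) = 329×2.1×3.7/((2.1+5.1)(3.7+5.1)) = 40.346 kPa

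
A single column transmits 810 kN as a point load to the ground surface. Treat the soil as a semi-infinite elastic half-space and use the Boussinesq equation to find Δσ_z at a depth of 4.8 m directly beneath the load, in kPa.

Δσ_z ≈ 16.8 kPa

Boussinesq vertical stress below a point load on an elastic half-space:
Δσ_z = 3P/(2πz²) · [1 + (r/z)²]^(−5/2)
r/z = 0/4.8 = 0; [1+(r/z)²]^(−5/2) = 1.
Δσ_z = 3×810/(2π×4.8²) × 1 = 16.786 × 1 = 16.79 kPa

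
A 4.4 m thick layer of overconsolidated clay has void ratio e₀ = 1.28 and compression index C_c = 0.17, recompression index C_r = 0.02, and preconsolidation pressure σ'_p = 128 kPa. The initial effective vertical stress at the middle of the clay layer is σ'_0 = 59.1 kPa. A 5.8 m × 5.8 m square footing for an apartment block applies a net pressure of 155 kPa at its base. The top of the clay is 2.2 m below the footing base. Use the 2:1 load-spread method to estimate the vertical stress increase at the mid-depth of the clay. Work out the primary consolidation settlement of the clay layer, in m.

Mid-depth of clay below the footing base: z = 2.2 + 4.4/2 = 4.4 m.
Stress increase at mid-clay by the 2:1 spreading method:
Δσ = qBL/((B+z)(L+z)) = 155×5.8×5.8/((5.8+4.4)(5.8+4.4)) = 50.117 kPa
Final effective stress: σ'_f = 59.1 + 50.117 = 109.22 kPa.
σ'_f = 109.22 ≤ σ'_p = 128 kPa, so the clay remains overconsolidated and only the recompression index applies:
S_c = C_r·H/(1+e₀)·log₁₀(σ'_f/σ'_0) = 0.02×4.4/2.28×log₁₀(109.22/59.1)
    = 0.038596 × 0.26671 = 0.01029 m

S_c ≈ 0.0103 m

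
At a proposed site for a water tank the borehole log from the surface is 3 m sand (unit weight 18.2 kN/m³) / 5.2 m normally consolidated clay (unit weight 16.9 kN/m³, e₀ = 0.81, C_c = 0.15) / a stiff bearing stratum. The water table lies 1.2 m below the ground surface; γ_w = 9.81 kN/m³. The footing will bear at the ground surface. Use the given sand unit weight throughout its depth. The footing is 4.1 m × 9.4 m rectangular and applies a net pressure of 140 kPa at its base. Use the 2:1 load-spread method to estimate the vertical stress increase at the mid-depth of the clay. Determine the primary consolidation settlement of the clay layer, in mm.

Mid-depth of clay below the ground surface: z = 3 + 5.2/2 = 5.6 m.
Total vertical stress at mid-clay: σ_v = 18.2×3 + 16.9×2.6 = 98.54 kPa.
Pore pressure: u = 9.81×(5.6 − 1.2) = 43.164 kPa.
Initial effective stress: σ'_0 = σ_v − u = 98.54 − 43.164 = 55.376 kPa.
Stress increase at mid-clay by the 2:1 spreading method:
Δσ = qBL/((B+z)(L+z)) = 140×4.1×9.4/((4.1+5.6)(9.4+5.6)) = 37.083 kPa
Final effective stress: σ'_f = σ'_0 + Δσ = 55.376 + 37.083 = 92.459 kPa.
Normally consolidated clay, so the full stress increment lies on the virgin compression line:
S_c = C_c·H/(1+e₀)·log₁₀(σ'_f/σ'_0) = 0.15×5.2/(1+0.81)×log₁₀(92.459/55.376)
    = 0.43094 × 0.22263 = 0.09594 m

S_c ≈ 95.9 mm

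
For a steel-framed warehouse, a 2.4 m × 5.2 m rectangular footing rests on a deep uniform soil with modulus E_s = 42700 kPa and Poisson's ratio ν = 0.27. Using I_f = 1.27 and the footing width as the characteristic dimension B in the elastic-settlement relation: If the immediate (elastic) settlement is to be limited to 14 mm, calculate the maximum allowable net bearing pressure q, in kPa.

q ≈ 212 kPa

S_e = q·B·(1−ν²)/E_s · I_f  ⇒  q = S_e·E_s / (B·(1−ν²)·I_f).
q = 0.014 × 42700 / (2.4 × 0.9271 × 1.27) = 211.6 kPa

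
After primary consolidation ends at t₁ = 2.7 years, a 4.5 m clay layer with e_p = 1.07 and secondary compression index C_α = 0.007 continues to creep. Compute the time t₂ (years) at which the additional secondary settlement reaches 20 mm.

t₂ ≈ 55.7 years

S_s = C_α·H/(1+e_p)·log₁₀(t₂/t₁) ⇒ log₁₀(t₂/t₁) = S_s·(1+e_p)/(C_α·H).
log₁₀(t₂/t₁) = 0.02 × (1+1.07) / (0.007×4.5) = 1.314
t₂ = t₁ × 10^1.314 = 2.7 × 20.62 = 55.67 years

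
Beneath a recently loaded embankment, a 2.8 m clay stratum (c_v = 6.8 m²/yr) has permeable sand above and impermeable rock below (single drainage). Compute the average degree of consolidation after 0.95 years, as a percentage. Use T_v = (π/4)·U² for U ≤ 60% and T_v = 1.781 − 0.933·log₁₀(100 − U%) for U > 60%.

Drainage path length: H_d = H = 2.8 m (single drainage).
T_v = c_v·t/H_d² = 6.8×0.95/2.8² = 0.82398.
T_v = 0.82398 corresponds to the U > 60% branch:
U = 1 − 10^((1.781 − T_v)/0.933)/100 = 0.8939

U ≈ 89.4 %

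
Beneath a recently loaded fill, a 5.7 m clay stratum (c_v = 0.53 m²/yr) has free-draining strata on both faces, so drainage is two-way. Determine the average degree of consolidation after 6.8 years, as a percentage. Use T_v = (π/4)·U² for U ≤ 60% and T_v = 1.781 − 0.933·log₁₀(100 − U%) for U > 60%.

Drainage path length: H_d = H/2 = 2.85 m (double drainage).
T_v = c_v·t/H_d² = 0.53×6.8/2.85² = 0.44371.
T_v = 0.44371 corresponds to the U > 60% branch:
U = 1 − 10^((1.781 − T_v)/0.933)/100 = 0.7288

U ≈ 72.9 %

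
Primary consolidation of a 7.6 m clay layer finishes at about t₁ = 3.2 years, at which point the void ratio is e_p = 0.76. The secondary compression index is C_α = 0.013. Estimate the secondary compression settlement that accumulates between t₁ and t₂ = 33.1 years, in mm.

Secondary compression: S_s = C_α·H/(1+e_p)·log₁₀(t₂/t₁)
S_s = 0.013×7.6/(1+0.76)×log₁₀(33.1/3.2)
    = 0.05614 × 1.015 = 0.05696 m

S_s ≈ 57 mm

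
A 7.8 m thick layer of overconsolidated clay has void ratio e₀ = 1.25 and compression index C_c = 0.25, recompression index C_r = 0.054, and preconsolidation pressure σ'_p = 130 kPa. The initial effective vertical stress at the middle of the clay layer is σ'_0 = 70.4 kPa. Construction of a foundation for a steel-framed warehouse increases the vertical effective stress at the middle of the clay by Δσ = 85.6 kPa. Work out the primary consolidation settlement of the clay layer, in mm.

S_c ≈ 118 mm

Final effective stress: σ'_f = 70.4 + 85.6 = 156 kPa.
σ'_f = 156 > σ'_p = 130 kPa, so the stress path crosses the preconsolidation pressure — recompression up to σ'_p, then virgin compression beyond:
S_c = H/(1+e₀)·[C_r·log₁₀(σ'_p/σ'_0) + C_c·log₁₀(σ'_f/σ'_p)]
    = 7.8/2.25 × [0.054×log₁₀(130/70.4) + 0.25×log₁₀(156/130)]
    = 3.4667 × [0.014384 + 0.019795] = 0.1185 m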